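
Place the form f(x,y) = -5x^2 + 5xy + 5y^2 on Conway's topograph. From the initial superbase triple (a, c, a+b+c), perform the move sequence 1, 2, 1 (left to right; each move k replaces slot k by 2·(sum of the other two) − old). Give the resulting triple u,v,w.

start (-5,5,5) = (f(1,0),f(0,1),f(1,1))
replace slot 1: 2·(5+5) − (-5) = 25 → (25,5,5)
replace slot 2: 2·(25+5) − 5 = 55 → (25,55,5)
replace slot 1: 2·(55+5) − 25 = 95 → (95,55,5)

95,55,5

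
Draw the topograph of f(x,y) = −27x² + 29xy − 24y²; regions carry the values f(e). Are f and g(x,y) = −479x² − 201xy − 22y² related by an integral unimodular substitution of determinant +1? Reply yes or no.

D₁ = -1751, D₂ = -1751
f is negative-definite; reduce −f:
−f: translate: b→25 (≡-29 mod 54), so (27,-29,24)→(27,25,22)
−f: flip: (27,25,22)→(22,-25,27)
−f: translate: b→19 (≡-25 mod 44), so (22,-25,27)→(22,19,24)
−f: reduced (well bottom): (22,19,24) with a≤c, −a<b≤a
flip sign back: reduced form of f is (-22,-19,-24)
g is negative-definite; reduce −g:
−g: flip: (479,201,22)→(22,-201,479)
−g: translate: b→19 (≡-201 mod 44), so (22,-201,479)→(22,19,24)
−g: reduced (well bottom): (22,19,24) with a≤c, −a<b≤a
flip sign back: reduced form of g is (-22,-19,-24)
reduced forms (-22, -19, -24) vs (-22, -19, -24) ⇒ equivalent

yes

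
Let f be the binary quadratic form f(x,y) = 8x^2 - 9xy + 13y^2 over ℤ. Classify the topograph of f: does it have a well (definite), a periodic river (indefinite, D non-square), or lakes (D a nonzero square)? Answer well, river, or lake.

D = b²−4ac = (-9)² − 4·8·13 = -335
D < 0 ⇒ definite ⇒ every region one sign ⇒ single well

well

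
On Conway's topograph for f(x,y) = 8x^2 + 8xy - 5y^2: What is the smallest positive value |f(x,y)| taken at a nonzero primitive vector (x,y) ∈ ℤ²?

river: ρ → (-5,12,4)
river: ρ → (4,12,-5)
river: ρ → (-5,8,8)
river: ρ → (8,8,-5)
closes: descent 0, river 4
min |a| on river = 4

4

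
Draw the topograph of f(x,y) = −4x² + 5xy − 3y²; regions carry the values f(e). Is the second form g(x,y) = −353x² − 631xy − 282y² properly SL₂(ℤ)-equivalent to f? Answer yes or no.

D₁ = -23, D₂ = -23
f is negative-definite; reduce −f:
−f: translate: b→3 (≡-5 mod 8), so (4,-5,3)→(4,3,2)
−f: flip: (4,3,2)→(2,-3,4)
−f: translate: b→1 (≡-3 mod 4), so (2,-3,4)→(2,1,3)
−f: reduced (well bottom): (2,1,3) with a≤c, −a<b≤a
flip sign back: reduced form of f is (-2,-1,-3)
g is negative-definite; reduce −g:
−g: translate: b→-75 (≡631 mod 706), so (353,631,282)→(353,-75,4)
−g: flip: (353,-75,4)→(4,75,353)
−g: translate: b→3 (≡75 mod 8), so (4,75,353)→(4,3,2)
−g: flip: (4,3,2)→(2,-3,4)
−g: translate: b→1 (≡-3 mod 4), so (2,-3,4)→(2,1,3)
−g: reduced (well bottom): (2,1,3) with a≤c, −a<b≤a
flip sign back: reduced form of g is (-2,-1,-3)
reduced forms (-2, -1, -3) vs (-2, -1, -3) ⇒ equivalent

yes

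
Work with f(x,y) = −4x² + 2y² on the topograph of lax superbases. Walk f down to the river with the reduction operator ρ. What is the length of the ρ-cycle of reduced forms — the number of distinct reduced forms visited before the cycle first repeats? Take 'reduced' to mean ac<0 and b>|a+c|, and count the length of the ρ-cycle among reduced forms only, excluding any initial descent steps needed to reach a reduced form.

D = 32, ⌊√D⌋ = 5
descent: ρ → (2,4,-2)  [lands on river]
river: ρ → (-2,4,2)
ρ-cycle length = 2 (tail of 1 descent step not counted)

2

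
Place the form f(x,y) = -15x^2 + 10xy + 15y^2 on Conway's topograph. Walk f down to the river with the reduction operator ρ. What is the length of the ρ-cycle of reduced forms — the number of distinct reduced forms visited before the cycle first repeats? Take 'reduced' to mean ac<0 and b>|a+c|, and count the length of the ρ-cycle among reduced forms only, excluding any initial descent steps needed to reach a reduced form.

D = 1000, ⌊√D⌋ = 31
river: ρ → (15,20,-10)
river: ρ → (-10,20,15)
river: ρ → (15,10,-15)
river: ρ → (-15,20,10)
river: ρ → (10,20,-15)
river: ρ → (-15,10,15)
ρ-cycle length = 6 (tail of 0 descent steps not counted)

6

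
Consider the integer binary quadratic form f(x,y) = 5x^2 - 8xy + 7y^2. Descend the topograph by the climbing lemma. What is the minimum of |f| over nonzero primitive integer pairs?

translate: b→2 (≡-8 mod 10), so (5,-8,7)→(5,2,4)
flip: (5,2,4)→(4,-2,5)
reduced (well bottom): (4,-2,5) with a≤c, −a<b≤a
well minimum = a = 4

4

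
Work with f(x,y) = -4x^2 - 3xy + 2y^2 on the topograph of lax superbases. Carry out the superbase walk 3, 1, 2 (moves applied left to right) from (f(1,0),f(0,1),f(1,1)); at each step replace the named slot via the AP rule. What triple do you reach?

start (-4,2,-5) = (f(1,0),f(0,1),f(1,1))
replace slot 3: 2·((-4)+2) − (-5) = 1 → (-4,2,1)
replace slot 1: 2·(2+1) − (-4) = 10 → (10,2,1)
replace slot 2: 2·(10+1) − 2 = 20 → (10,20,1)

10,20,1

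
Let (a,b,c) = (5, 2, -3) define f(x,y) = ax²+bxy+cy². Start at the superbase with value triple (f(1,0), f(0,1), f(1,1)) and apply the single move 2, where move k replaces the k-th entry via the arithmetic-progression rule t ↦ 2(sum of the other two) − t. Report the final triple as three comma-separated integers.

start (5,-3,4) = (f(1,0),f(0,1),f(1,1))
replace slot 2: 2·(5+4) − (-3) = 21 → (5,21,4)

5,21,4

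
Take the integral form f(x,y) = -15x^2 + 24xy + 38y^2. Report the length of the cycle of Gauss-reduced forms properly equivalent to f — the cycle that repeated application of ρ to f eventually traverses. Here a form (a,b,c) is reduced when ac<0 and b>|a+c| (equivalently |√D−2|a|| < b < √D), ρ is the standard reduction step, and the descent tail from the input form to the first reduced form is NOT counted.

D = 2856, ⌊√D⌋ = 53
river: ρ → (38,52,-1)
river: ρ → (-1,52,38)
river: ρ → (38,24,-15)
river: ρ → (-15,36,26)
river: ρ → (26,16,-25)
river: ρ → (-25,34,17)
river: ρ → (17,34,-25)
river: ρ → (-25,16,26)
river: ρ → (26,36,-15)
river: ρ → (-15,24,38)
ρ-cycle length = 10 (tail of 0 descent steps not counted)

10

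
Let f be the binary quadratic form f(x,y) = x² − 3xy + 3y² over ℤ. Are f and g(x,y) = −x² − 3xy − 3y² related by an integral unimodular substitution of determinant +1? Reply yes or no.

D₁ = -3, D₂ = -3
f: translate: b→1 (≡-3 mod 2), so (1,-3,3)→(1,1,1)
f: reduced (well bottom): (1,1,1) with a≤c, −a<b≤a
g is negative-definite; reduce −g:
−g: translate: b→1 (≡3 mod 2), so (1,3,3)→(1,1,1)
−g: reduced (well bottom): (1,1,1) with a≤c, −a<b≤a
flip sign back: reduced form of g is (-1,-1,-1)
reduced forms (1, 1, 1) vs (-1, -1, -1) ⇒ inequivalent

no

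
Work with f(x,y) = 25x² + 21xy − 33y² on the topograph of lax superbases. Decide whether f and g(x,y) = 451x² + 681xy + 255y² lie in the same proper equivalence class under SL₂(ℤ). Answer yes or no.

D₁ = 3741, D₂ = 3741
river cycle of f (length 10): (-33, 45, 13), (13, 59, -5), (-5, 61, 1), (1, 61, -5), (-5, 59, 13), (13, 45, -33), (-33, 21, 25), (25, 29, -29), (-29, 29, 25), (25, 21, -33)
river cycle of g (length 10): (25, 21, -33), (-33, 45, 13), (13, 59, -5), (-5, 61, 1), (1, 61, -5), (-5, 59, 13), (13, 45, -33), (-33, 21, 25), (25, 29, -29), (-29, 29, 25)
cycles coincide ⇒ equivalent

yes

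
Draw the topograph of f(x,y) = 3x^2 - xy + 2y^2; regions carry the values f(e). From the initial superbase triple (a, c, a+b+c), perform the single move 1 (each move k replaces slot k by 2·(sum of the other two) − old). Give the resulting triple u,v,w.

start (3,2,4) = (f(1,0),f(0,1),f(1,1))
replace slot 1: 2·(2+4) − 3 = 9 → (9,2,4)

9,2,4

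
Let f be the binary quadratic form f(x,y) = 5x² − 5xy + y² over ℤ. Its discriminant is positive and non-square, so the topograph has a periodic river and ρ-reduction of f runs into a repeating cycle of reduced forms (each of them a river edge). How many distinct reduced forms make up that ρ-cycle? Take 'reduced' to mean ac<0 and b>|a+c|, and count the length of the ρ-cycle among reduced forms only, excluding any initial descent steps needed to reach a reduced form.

D = 5, ⌊√D⌋ = 2
descent: ρ → (1,1,-1)  [lands on river]
river: ρ → (-1,1,1)
ρ-cycle length = 2 (tail of 1 descent step not counted)

2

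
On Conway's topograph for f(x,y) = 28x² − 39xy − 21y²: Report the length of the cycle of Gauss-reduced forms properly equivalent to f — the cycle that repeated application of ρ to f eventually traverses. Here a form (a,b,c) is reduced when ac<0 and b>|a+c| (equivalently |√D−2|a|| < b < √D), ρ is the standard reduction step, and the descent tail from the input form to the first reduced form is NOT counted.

D = 3873, ⌊√D⌋ = 62
descent: ρ → (-21,39,28)  [lands on river]
river: ρ → (28,17,-32)
river: ρ → (-32,47,13)
river: ρ → (13,57,-12)
river: ρ → (-12,39,49)
river: ρ → (49,59,-2)
river: ρ → (-2,61,19)
river: ρ → (19,53,-14)
river: ρ → (-14,59,7)
river: ρ → (7,53,-38)
river: ρ → (-38,23,22)
river: ρ → (22,21,-39)
river: ρ → (-39,57,4)
river: ρ → (4,55,-53)
river: ρ → (-53,51,6)
river: ρ → (6,57,-26)
river: ρ → (-26,47,16)
river: ρ → (16,49,-23)
river: ρ → (-23,43,22)
river: ρ → (22,45,-21)
ρ-cycle length = 20 (tail of 1 descent step not counted)

20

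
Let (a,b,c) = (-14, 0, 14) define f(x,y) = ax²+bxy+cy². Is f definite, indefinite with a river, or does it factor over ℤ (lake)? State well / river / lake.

D = b²−4ac = 0² − 4·(-14)·14 = 784
D = 28² is a perfect square ⇒ form factors over ℤ ⇒ lakes

lake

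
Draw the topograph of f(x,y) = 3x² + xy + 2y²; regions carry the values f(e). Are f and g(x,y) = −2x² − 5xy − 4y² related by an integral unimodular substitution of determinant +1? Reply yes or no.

D₁ = -23, D₂ = -7
discriminants differ ⇒ not SL₂(ℤ)-equivalent

no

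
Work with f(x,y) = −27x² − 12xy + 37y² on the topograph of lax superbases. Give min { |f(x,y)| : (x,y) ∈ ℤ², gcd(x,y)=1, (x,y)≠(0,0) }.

descent: ρ → (37,12,-27)  [lands on river]
river: ρ → (-27,42,22)
river: ρ → (22,46,-23)
river: ρ → (-23,46,22)
river: ρ → (22,42,-27)
river: ρ → (-27,12,37)
river: ρ → (37,62,-2)
river: ρ → (-2,62,37)
closes: descent 1, river 8
min |a| on river = 2

2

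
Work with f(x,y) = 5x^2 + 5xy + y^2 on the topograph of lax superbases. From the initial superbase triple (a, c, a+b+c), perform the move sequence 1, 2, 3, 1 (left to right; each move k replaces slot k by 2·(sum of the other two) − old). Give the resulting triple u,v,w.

start (5,1,11) = (f(1,0),f(0,1),f(1,1))
replace slot 1: 2·(1+11) − 5 = 19 → (19,1,11)
replace slot 2: 2·(19+11) − 1 = 59 → (19,59,11)
replace slot 3: 2·(19+59) − 11 = 145 → (19,59,145)
replace slot 1: 2·(59+145) − 19 = 389 → (389,59,145)

389,59,145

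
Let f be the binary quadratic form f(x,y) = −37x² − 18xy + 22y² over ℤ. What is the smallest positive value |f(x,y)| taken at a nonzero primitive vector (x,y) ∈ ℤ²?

descent: ρ → (22,18,-37)  [lands on river]
river: ρ → (-37,56,3)
river: ρ → (3,58,-18)
river: ρ → (-18,50,15)
river: ρ → (15,40,-33)
river: ρ → (-33,26,22)
closes: descent 1, river 6
min |a| on river = 3

3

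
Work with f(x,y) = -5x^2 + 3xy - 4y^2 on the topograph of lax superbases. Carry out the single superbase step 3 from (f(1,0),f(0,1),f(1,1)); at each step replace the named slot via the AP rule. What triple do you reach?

start (-5,-4,-6) = (f(1,0),f(0,1),f(1,1))
replace slot 3: 2·((-5)+(-4)) − (-6) = -12 → (-5,-4,-12)

-5,-4,-12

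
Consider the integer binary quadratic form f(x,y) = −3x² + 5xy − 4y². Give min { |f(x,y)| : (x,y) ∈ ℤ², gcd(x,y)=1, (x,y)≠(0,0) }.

translate: b→1 (≡-5 mod 6), so (3,-5,4)→(3,1,2)
flip: (3,1,2)→(2,-1,3)
reduced (well bottom): (2,-1,3) with a≤c, −a<b≤a
well minimum |f| = |-2| = 2 (negative-definite)

2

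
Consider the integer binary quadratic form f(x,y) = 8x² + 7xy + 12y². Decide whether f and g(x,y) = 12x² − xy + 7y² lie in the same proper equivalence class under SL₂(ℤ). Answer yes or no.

D₁ = -335, D₂ = -335
f: reduced (well bottom): (8,7,12) with a≤c, −a<b≤a
g: flip: (12,-1,7)→(7,1,12)
g: reduced (well bottom): (7,1,12) with a≤c, −a<b≤a
reduced forms (8, 7, 12) vs (7, 1, 12) ⇒ inequivalent

no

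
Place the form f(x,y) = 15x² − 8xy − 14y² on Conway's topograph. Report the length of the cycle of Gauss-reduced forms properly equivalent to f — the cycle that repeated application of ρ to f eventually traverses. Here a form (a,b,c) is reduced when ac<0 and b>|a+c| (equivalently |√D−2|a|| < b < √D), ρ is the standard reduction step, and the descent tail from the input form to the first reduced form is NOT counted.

D = 904, ⌊√D⌋ = 30
descent: ρ → (-14,8,15)  [lands on river]
river: ρ → (15,22,-7)
river: ρ → (-7,20,18)
river: ρ → (18,16,-9)
river: ρ → (-9,20,14)
river: ρ → (14,8,-15)
river: ρ → (-15,22,7)
river: ρ → (7,20,-18)
river: ρ → (-18,16,9)
river: ρ → (9,20,-14)
ρ-cycle length = 10 (tail of 1 descent step not counted)

10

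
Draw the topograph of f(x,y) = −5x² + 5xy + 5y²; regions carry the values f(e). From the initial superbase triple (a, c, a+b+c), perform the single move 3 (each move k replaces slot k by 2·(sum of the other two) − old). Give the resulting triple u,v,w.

start (-5,5,5) = (f(1,0),f(0,1),f(1,1))
replace slot 3: 2·((-5)+5) − 5 = -5 → (-5,5,-5)

-5,5,-5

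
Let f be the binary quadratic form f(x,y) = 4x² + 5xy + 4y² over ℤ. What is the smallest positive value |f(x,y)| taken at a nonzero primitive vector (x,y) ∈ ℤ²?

translate: b→-3 (≡5 mod 8), so (4,5,4)→(4,-3,3)
flip: (4,-3,3)→(3,3,4)
reduced (well bottom): (3,3,4) with a≤c, −a<b≤a
well minimum = a = 3

3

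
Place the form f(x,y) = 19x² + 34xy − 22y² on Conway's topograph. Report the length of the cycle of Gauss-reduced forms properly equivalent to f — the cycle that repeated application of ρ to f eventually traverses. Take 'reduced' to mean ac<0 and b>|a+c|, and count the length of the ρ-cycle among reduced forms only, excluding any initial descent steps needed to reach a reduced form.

D = 2828, ⌊√D⌋ = 53
river: ρ → (-22,10,31)
river: ρ → (31,52,-1)
river: ρ → (-1,52,31)
river: ρ → (31,10,-22)
river: ρ → (-22,34,19)
river: ρ → (19,42,-14)
river: ρ → (-14,42,19)
river: ρ → (19,34,-22)
ρ-cycle length = 8 (tail of 0 descent steps not counted)

8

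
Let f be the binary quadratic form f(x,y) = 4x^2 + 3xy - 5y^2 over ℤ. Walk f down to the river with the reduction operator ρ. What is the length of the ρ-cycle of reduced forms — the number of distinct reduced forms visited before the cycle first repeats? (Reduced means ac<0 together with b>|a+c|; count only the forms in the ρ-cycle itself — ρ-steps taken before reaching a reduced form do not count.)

D = 89, ⌊√D⌋ = 9
river: ρ → (-5,7,2)
river: ρ → (2,9,-1)
river: ρ → (-1,9,2)
river: ρ → (2,7,-5)
river: ρ → (-5,3,4)
river: ρ → (4,5,-4)
river: ρ → (-4,3,5)
river: ρ → (5,7,-2)
river: ρ → (-2,9,1)
river: ρ → (1,9,-2)
river: ρ → (-2,7,5)
river: ρ → (5,3,-4)
river: ρ → (-4,5,4)
river: ρ → (4,3,-5)
ρ-cycle length = 14 (tail of 0 descent steps not counted)

14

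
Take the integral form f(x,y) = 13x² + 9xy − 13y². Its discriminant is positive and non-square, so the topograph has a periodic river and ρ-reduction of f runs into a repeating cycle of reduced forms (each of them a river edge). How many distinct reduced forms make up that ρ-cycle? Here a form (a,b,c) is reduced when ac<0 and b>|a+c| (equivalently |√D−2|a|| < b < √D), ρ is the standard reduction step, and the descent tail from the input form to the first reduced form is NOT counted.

D = 757, ⌊√D⌋ = 27
river: ρ → (-13,17,9)
river: ρ → (9,19,-11)
river: ρ → (-11,25,3)
river: ρ → (3,23,-19)
river: ρ → (-19,15,7)
river: ρ → (7,27,-1)
river: ρ → (-1,27,7)
river: ρ → (7,15,-19)
river: ρ → (-19,23,3)
river: ρ → (3,25,-11)
river: ρ → (-11,19,9)
river: ρ → (9,17,-13)
river: ρ → (-13,9,13)
river: ρ → (13,17,-9)
river: ρ → (-9,19,11)
river: ρ → (11,25,-3)
river: ρ → (-3,23,19)
river: ρ → (19,15,-7)
river: ρ → (-7,27,1)
river: ρ → (1,27,-7)
river: ρ → (-7,15,19)
river: ρ → (19,23,-3)
river: ρ → (-3,25,11)
river: ρ → (11,19,-9)
river: ρ → (-9,17,13)
river: ρ → (13,9,-13)
ρ-cycle length = 26 (tail of 0 descent steps not counted)

26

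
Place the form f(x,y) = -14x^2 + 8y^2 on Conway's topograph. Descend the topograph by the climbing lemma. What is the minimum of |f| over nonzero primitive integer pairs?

descent: ρ → (8,16,-6)  [lands on river]
river: ρ → (-6,20,2)
river: ρ → (2,20,-6)
river: ρ → (-6,16,8)
closes: descent 1, river 4
min |a| on river = 2

2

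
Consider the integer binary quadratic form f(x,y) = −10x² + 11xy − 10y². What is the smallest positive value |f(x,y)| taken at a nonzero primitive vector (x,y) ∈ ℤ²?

translate: b→9 (≡-11 mod 20), so (10,-11,10)→(10,9,9)
flip: (10,9,9)→(9,-9,10)
translate: b→9 (≡-9 mod 18), so (9,-9,10)→(9,9,10)
reduced (well bottom): (9,9,10) with a≤c, −a<b≤a
well minimum |f| = |-9| = 9 (negative-definite)

9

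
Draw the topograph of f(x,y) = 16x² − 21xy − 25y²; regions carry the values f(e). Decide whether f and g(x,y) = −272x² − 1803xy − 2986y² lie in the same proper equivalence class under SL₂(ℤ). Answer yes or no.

D₁ = 2041, D₂ = 2041
river cycle of f (length 32): (-25, 21, 16), (16, 43, -3), (-3, 41, 30), (30, 19, -14), (-14, 37, 12), (12, 35, -17), (-17, 33, 14), (14, 23, -27), (-27, 31, 10), (10, 29, -30), … (22 more)
river cycle of g (length 32): (-25, 21, 16), (16, 43, -3), (-3, 41, 30), (30, 19, -14), (-14, 37, 12), (12, 35, -17), (-17, 33, 14), (14, 23, -27), (-27, 31, 10), (10, 29, -30), … (22 more)
cycles coincide ⇒ equivalent

yes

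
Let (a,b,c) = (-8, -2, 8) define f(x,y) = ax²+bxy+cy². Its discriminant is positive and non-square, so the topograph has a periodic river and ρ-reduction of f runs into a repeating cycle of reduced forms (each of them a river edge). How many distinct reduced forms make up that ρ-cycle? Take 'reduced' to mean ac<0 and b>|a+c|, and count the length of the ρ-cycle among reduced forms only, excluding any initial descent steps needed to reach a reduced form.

D = 260, ⌊√D⌋ = 16
descent: ρ → (8,2,-8)  [lands on river]
river: ρ → (-8,14,2)
river: ρ → (2,14,-8)
river: ρ → (-8,2,8)
river: ρ → (8,14,-2)
river: ρ → (-2,14,8)
ρ-cycle length = 6 (tail of 1 descent step not counted)

6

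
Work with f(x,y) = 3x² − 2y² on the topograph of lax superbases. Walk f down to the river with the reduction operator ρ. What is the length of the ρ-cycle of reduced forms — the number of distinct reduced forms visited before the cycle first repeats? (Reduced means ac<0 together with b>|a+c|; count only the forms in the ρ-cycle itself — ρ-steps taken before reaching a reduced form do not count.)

D = 24, ⌊√D⌋ = 4
descent: ρ → (-2,4,1)  [lands on river]
river: ρ → (1,4,-2)
ρ-cycle length = 2 (tail of 1 descent step not counted)

2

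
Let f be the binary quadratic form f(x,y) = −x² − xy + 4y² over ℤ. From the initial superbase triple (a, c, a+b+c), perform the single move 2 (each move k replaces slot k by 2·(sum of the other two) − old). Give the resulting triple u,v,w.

start (-1,4,2) = (f(1,0),f(0,1),f(1,1))
replace slot 2: 2·((-1)+2) − 4 = -2 → (-1,-2,2)

-1,-2,2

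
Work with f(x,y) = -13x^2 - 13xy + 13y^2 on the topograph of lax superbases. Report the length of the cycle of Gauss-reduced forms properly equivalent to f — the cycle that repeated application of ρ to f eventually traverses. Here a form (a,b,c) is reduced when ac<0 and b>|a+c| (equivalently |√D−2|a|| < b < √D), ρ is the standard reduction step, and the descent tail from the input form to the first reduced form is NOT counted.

D = 845, ⌊√D⌋ = 29
descent: ρ → (13,13,-13)  [lands on river]
river: ρ → (-13,13,13)
ρ-cycle length = 2 (tail of 1 descent step not counted)

2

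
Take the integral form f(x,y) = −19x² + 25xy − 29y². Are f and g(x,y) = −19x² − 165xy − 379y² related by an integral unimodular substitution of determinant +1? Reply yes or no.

D₁ = -1579, D₂ = -1579
f is negative-definite; reduce −f:
−f: translate: b→13 (≡-25 mod 38), so (19,-25,29)→(19,13,23)
−f: reduced (well bottom): (19,13,23) with a≤c, −a<b≤a
flip sign back: reduced form of f is (-19,-13,-23)
g is negative-definite; reduce −g:
−g: translate: b→13 (≡165 mod 38), so (19,165,379)→(19,13,23)
−g: reduced (well bottom): (19,13,23) with a≤c, −a<b≤a
flip sign back: reduced form of g is (-19,-13,-23)
reduced forms (-19, -13, -23) vs (-19, -13, -23) ⇒ equivalent

yes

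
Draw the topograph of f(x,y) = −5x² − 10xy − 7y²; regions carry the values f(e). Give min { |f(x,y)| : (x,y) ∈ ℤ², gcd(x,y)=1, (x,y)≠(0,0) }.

translate: b→0 (≡10 mod 10), so (5,10,7)→(5,0,2)
flip: (5,0,2)→(2,0,5)
reduced (well bottom): (2,0,5) with a≤c, −a<b≤a
well minimum |f| = |-2| = 2 (negative-definite)

2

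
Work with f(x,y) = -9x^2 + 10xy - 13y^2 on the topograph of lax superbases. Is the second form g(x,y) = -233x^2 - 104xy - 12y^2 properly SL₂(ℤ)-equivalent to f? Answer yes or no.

D₁ = -368, D₂ = -368
f is negative-definite; reduce −f:
−f: translate: b→8 (≡-10 mod 18), so (9,-10,13)→(9,8,12)
−f: reduced (well bottom): (9,8,12) with a≤c, −a<b≤a
flip sign back: reduced form of f is (-9,-8,-12)
g is negative-definite; reduce −g:
−g: flip: (233,104,12)→(12,-104,233)
−g: translate: b→-8 (≡-104 mod 24), so (12,-104,233)→(12,-8,9)
−g: flip: (12,-8,9)→(9,8,12)
−g: reduced (well bottom): (9,8,12) with a≤c, −a<b≤a
flip sign back: reduced form of g is (-9,-8,-12)
reduced forms (-9, -8, -12) vs (-9, -8, -12) ⇒ equivalent

yes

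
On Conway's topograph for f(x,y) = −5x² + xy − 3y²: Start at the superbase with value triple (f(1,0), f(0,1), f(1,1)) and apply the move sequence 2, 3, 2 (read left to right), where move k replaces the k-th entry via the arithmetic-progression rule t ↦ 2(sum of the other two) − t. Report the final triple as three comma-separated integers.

start (-5,-3,-7) = (f(1,0),f(0,1),f(1,1))
replace slot 2: 2·((-5)+(-7)) − (-3) = -21 → (-5,-21,-7)
replace slot 3: 2·((-5)+(-21)) − (-7) = -45 → (-5,-21,-45)
replace slot 2: 2·((-5)+(-45)) − (-21) = -79 → (-5,-79,-45)

-5,-79,-45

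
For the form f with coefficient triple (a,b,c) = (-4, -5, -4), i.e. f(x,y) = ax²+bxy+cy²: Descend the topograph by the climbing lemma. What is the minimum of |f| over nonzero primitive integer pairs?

translate: b→-3 (≡5 mod 8), so (4,5,4)→(4,-3,3)
flip: (4,-3,3)→(3,3,4)
reduced (well bottom): (3,3,4) with a≤c, −a<b≤a
well minimum |f| = |-3| = 3 (negative-definite)

3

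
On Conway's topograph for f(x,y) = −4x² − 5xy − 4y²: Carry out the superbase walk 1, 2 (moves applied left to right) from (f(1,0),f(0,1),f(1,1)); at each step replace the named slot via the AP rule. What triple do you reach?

start (-4,-4,-13) = (f(1,0),f(0,1),f(1,1))
replace slot 1: 2·((-4)+(-13)) − (-4) = -30 → (-30,-4,-13)
replace slot 2: 2·((-30)+(-13)) − (-4) = -82 → (-30,-82,-13)

-30,-82,-13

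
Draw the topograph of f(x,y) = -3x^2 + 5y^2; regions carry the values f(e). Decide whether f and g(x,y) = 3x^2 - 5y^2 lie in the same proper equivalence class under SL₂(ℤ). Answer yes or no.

D₁ = 60, D₂ = 60
river cycle of f (length 2): (-3, 6, 2), (2, 6, -3)
river cycle of g (length 2): (3, 6, -2), (-2, 6, 3)
cycles differ ⇒ inequivalent

no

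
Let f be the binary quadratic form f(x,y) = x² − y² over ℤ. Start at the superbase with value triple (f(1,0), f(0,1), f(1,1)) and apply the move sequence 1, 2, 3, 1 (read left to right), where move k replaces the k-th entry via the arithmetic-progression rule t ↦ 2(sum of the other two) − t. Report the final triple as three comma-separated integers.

start (1,-1,0) = (f(1,0),f(0,1),f(1,1))
replace slot 1: 2·((-1)+0) − 1 = -3 → (-3,-1,0)
replace slot 2: 2·((-3)+0) − (-1) = -5 → (-3,-5,0)
replace slot 3: 2·((-3)+(-5)) − 0 = -16 → (-3,-5,-16)
replace slot 1: 2·((-5)+(-16)) − (-3) = -39 → (-39,-5,-16)

-39,-5,-16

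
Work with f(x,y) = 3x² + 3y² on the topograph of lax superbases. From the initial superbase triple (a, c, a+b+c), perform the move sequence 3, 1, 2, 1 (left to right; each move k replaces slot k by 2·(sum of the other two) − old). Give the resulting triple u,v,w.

start (3,3,6) = (f(1,0),f(0,1),f(1,1))
replace slot 3: 2·(3+3) − 6 = 6 → (3,3,6)
replace slot 1: 2·(3+6) − 3 = 15 → (15,3,6)
replace slot 2: 2·(15+6) − 3 = 39 → (15,39,6)
replace slot 1: 2·(39+6) − 15 = 75 → (75,39,6)

75,39,6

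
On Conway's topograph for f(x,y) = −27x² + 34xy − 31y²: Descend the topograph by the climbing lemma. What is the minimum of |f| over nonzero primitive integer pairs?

translate: b→20 (≡-34 mod 54), so (27,-34,31)→(27,20,24)
flip: (27,20,24)→(24,-20,27)
reduced (well bottom): (24,-20,27) with a≤c, −a<b≤a
well minimum |f| = |-24| = 24 (negative-definite)

24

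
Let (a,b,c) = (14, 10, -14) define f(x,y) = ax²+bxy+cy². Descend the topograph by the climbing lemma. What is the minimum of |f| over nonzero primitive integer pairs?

river: ρ → (-14,18,10)
river: ρ → (10,22,-10)
river: ρ → (-10,18,14)
river: ρ → (14,10,-14)
closes: descent 0, river 4
min |a| on river = 10

10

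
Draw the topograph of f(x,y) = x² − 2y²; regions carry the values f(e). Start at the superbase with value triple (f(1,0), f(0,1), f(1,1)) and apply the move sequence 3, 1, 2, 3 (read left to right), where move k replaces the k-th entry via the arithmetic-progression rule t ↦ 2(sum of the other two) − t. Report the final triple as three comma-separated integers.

start (1,-2,-1) = (f(1,0),f(0,1),f(1,1))
replace slot 3: 2·(1+(-2)) − (-1) = -1 → (1,-2,-1)
replace slot 1: 2·((-2)+(-1)) − 1 = -7 → (-7,-2,-1)
replace slot 2: 2·((-7)+(-1)) − (-2) = -14 → (-7,-14,-1)
replace slot 3: 2·((-7)+(-14)) − (-1) = -41 → (-7,-14,-41)

-7,-14,-41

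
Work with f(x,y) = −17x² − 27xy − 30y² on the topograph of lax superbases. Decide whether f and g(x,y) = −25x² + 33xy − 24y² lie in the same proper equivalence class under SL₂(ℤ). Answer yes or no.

D₁ = -1311, D₂ = -1311
f is negative-definite; reduce −f:
−f: translate: b→-7 (≡27 mod 34), so (17,27,30)→(17,-7,20)
−f: reduced (well bottom): (17,-7,20) with a≤c, −a<b≤a
flip sign back: reduced form of f is (-17,7,-20)
g is negative-definite; reduce −g:
−g: translate: b→17 (≡-33 mod 50), so (25,-33,24)→(25,17,16)
−g: flip: (25,17,16)→(16,-17,25)
−g: translate: b→15 (≡-17 mod 32), so (16,-17,25)→(16,15,24)
−g: reduced (well bottom): (16,15,24) with a≤c, −a<b≤a
flip sign back: reduced form of g is (-16,-15,-24)
reduced forms (-17, 7, -20) vs (-16, -15, -24) ⇒ inequivalent

no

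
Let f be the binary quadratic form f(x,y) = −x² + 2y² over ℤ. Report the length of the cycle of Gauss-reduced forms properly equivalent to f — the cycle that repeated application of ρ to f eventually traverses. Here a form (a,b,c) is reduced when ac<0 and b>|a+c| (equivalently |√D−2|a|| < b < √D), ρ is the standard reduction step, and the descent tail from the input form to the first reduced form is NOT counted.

D = 8, ⌊√D⌋ = 2
descent: ρ → (2,0,-1)
descent: ρ → (-1,2,1)  [lands on river]
river: ρ → (1,2,-1)
ρ-cycle length = 2 (tail of 2 descent steps not counted)

2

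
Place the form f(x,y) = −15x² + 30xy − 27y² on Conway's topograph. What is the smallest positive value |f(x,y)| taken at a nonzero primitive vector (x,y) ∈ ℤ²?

translate: b→0 (≡-30 mod 30), so (15,-30,27)→(15,0,12)
flip: (15,0,12)→(12,0,15)
reduced (well bottom): (12,0,15) with a≤c, −a<b≤a
well minimum |f| = |-12| = 12 (negative-definite)

12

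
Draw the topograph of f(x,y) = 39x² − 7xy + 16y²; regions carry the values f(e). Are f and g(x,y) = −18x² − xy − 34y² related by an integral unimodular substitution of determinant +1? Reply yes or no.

D₁ = -2447, D₂ = -2447
f: flip: (39,-7,16)→(16,7,39)
f: reduced (well bottom): (16,7,39) with a≤c, −a<b≤a
g is negative-definite; reduce −g:
−g: reduced (well bottom): (18,1,34) with a≤c, −a<b≤a
flip sign back: reduced form of g is (-18,-1,-34)
reduced forms (16, 7, 39) vs (-18, -1, -34) ⇒ inequivalent

no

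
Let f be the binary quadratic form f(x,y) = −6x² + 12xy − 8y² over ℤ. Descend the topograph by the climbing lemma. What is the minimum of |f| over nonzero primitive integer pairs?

translate: b→0 (≡-12 mod 12), so (6,-12,8)→(6,0,2)
flip: (6,0,2)→(2,0,6)
reduced (well bottom): (2,0,6) with a≤c, −a<b≤a
well minimum |f| = |-2| = 2 (negative-definite)

2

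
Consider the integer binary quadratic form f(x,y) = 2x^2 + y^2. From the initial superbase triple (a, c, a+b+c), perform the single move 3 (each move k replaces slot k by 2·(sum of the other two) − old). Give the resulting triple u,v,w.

start (2,1,3) = (f(1,0),f(0,1),f(1,1))
replace slot 3: 2·(2+1) − 3 = 3 → (2,1,3)

2,1,3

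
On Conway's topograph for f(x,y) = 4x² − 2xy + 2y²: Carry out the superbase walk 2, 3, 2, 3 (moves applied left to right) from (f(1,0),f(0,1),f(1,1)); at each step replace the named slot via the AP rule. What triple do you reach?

start (4,2,4) = (f(1,0),f(0,1),f(1,1))
replace slot 2: 2·(4+4) − 2 = 14 → (4,14,4)
replace slot 3: 2·(4+14) − 4 = 32 → (4,14,32)
replace slot 2: 2·(4+32) − 14 = 58 → (4,58,32)
replace slot 3: 2·(4+58) − 32 = 92 → (4,58,92)

4,58,92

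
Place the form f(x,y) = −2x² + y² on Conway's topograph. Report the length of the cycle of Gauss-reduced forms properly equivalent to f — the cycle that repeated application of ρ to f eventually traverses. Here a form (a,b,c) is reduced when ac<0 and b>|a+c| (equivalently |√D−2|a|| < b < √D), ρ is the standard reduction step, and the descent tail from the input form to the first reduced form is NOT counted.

D = 8, ⌊√D⌋ = 2
descent: ρ → (1,2,-1)  [lands on river]
river: ρ → (-1,2,1)
ρ-cycle length = 2 (tail of 1 descent step not counted)

2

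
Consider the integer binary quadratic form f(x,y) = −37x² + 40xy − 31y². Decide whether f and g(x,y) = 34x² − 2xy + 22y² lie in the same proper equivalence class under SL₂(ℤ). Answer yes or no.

D₁ = -2988, D₂ = -2988
f is negative-definite; reduce −f:
−f: translate: b→34 (≡-40 mod 74), so (37,-40,31)→(37,34,28)
−f: flip: (37,34,28)→(28,-34,37)
−f: translate: b→22 (≡-34 mod 56), so (28,-34,37)→(28,22,31)
−f: reduced (well bottom): (28,22,31) with a≤c, −a<b≤a
flip sign back: reduced form of f is (-28,-22,-31)
g: flip: (34,-2,22)→(22,2,34)
g: reduced (well bottom): (22,2,34) with a≤c, −a<b≤a
reduced forms (-28, -22, -31) vs (22, 2, 34) ⇒ inequivalent

no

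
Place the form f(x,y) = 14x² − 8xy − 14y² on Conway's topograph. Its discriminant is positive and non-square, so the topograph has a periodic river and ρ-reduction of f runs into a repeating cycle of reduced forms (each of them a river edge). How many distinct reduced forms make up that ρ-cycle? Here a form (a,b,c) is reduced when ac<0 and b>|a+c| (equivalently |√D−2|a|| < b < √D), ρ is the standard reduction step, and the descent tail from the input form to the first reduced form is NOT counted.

D = 848, ⌊√D⌋ = 29
descent: ρ → (-14,8,14)  [lands on river]
river: ρ → (14,20,-8)
river: ρ → (-8,28,2)
river: ρ → (2,28,-8)
river: ρ → (-8,20,14)
river: ρ → (14,8,-14)
river: ρ → (-14,20,8)
river: ρ → (8,28,-2)
river: ρ → (-2,28,8)
river: ρ → (8,20,-14)
ρ-cycle length = 10 (tail of 1 descent step not counted)

10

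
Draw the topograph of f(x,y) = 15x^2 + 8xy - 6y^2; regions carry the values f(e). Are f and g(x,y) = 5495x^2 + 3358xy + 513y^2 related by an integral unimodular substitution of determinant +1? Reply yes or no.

D₁ = 424, D₂ = 424
river cycle of f (length 18): (-6, 16, 7), (7, 12, -10), (-10, 8, 9), (9, 10, -9), (-9, 8, 10), (10, 12, -7), (-7, 16, 6), (6, 20, -1), (-1, 20, 6), (6, 16, -7), … (8 more)
river cycle of g (length 18): (1, 20, -6), (-6, 16, 7), (7, 12, -10), (-10, 8, 9), (9, 10, -9), (-9, 8, 10), (10, 12, -7), (-7, 16, 6), (6, 20, -1), (-1, 20, 6), … (8 more)
cycles coincide ⇒ equivalent

yes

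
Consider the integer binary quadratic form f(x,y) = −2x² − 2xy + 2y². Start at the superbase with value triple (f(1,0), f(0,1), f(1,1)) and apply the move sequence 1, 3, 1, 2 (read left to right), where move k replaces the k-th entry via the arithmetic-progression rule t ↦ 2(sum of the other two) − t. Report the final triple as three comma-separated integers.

start (-2,2,-2) = (f(1,0),f(0,1),f(1,1))
replace slot 1: 2·(2+(-2)) − (-2) = 2 → (2,2,-2)
replace slot 3: 2·(2+2) − (-2) = 10 → (2,2,10)
replace slot 1: 2·(2+10) − 2 = 22 → (22,2,10)
replace slot 2: 2·(22+10) − 2 = 62 → (22,62,10)

22,62,10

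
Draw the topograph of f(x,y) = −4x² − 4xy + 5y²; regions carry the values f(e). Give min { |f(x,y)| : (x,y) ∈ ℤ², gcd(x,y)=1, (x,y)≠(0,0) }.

descent: ρ → (5,4,-4)  [lands on river]
river: ρ → (-4,4,5)
river: ρ → (5,6,-3)
river: ρ → (-3,6,5)
closes: descent 1, river 4
min |a| on river = 3

3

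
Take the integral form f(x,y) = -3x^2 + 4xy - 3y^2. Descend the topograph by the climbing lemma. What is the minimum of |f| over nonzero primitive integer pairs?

translate: b→2 (≡-4 mod 6), so (3,-4,3)→(3,2,2)
flip: (3,2,2)→(2,-2,3)
translate: b→2 (≡-2 mod 4), so (2,-2,3)→(2,2,3)
reduced (well bottom): (2,2,3) with a≤c, −a<b≤a
well minimum |f| = |-2| = 2 (negative-definite)

2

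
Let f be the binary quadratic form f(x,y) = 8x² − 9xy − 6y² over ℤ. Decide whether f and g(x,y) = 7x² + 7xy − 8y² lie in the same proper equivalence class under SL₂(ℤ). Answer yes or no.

D₁ = 273, D₂ = 273
river cycle of f (length 8): (-6, 9, 8), (8, 7, -7), (-7, 7, 8), (8, 9, -6), (-6, 15, 2), (2, 13, -13), (-13, 13, 2), (2, 15, -6)
river cycle of g (length 8): (-8, 9, 6), (6, 15, -2), (-2, 13, 13), (13, 13, -2), (-2, 15, 6), (6, 9, -8), (-8, 7, 7), (7, 7, -8)
cycles differ ⇒ inequivalent

no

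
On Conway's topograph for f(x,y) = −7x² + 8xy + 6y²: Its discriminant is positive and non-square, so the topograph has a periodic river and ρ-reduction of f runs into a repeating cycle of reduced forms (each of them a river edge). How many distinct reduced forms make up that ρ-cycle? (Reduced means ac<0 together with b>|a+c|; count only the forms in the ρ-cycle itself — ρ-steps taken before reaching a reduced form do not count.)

D = 232, ⌊√D⌋ = 15
river: ρ → (6,4,-9)
river: ρ → (-9,14,1)
river: ρ → (1,14,-9)
river: ρ → (-9,4,6)
river: ρ → (6,8,-7)
river: ρ → (-7,6,7)
river: ρ → (7,8,-6)
river: ρ → (-6,4,9)
river: ρ → (9,14,-1)
river: ρ → (-1,14,9)
river: ρ → (9,4,-6)
river: ρ → (-6,8,7)
river: ρ → (7,6,-7)
river: ρ → (-7,8,6)
ρ-cycle length = 14 (tail of 0 descent steps not counted)

14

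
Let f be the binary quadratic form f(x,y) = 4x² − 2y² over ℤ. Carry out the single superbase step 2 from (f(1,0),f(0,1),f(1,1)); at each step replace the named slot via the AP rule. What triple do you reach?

start (4,-2,2) = (f(1,0),f(0,1),f(1,1))
replace slot 2: 2·(4+2) − (-2) = 14 → (4,14,2)

4,14,2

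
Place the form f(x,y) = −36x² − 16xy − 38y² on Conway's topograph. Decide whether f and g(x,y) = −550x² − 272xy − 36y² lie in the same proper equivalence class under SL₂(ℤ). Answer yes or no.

D₁ = -5216, D₂ = -5216
f is negative-definite; reduce −f:
−f: reduced (well bottom): (36,16,38) with a≤c, −a<b≤a
flip sign back: reduced form of f is (-36,-16,-38)
g is negative-definite; reduce −g:
−g: flip: (550,272,36)→(36,-272,550)
−g: translate: b→16 (≡-272 mod 72), so (36,-272,550)→(36,16,38)
−g: reduced (well bottom): (36,16,38) with a≤c, −a<b≤a
flip sign back: reduced form of g is (-36,-16,-38)
reduced forms (-36, -16, -38) vs (-36, -16, -38) ⇒ equivalent

yes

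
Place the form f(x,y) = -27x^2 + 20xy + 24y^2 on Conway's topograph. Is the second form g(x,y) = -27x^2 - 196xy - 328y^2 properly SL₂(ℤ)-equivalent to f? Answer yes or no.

D₁ = 2992, D₂ = 2992
river cycle of f (length 18): (24, 28, -23), (-23, 18, 29), (29, 40, -12), (-12, 32, 41), (41, 50, -3), (-3, 52, 24), (24, 44, -11), (-11, 44, 24), (24, 52, -3), (-3, 50, 41), … (8 more)
river cycle of g (length 18): (-27, 20, 24), (24, 28, -23), (-23, 18, 29), (29, 40, -12), (-12, 32, 41), (41, 50, -3), (-3, 52, 24), (24, 44, -11), (-11, 44, 24), (24, 52, -3), … (8 more)
cycles coincide ⇒ equivalent

yes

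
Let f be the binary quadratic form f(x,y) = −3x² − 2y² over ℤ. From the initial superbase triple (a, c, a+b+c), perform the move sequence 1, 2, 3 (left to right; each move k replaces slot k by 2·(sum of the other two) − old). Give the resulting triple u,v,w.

start (-3,-2,-5) = (f(1,0),f(0,1),f(1,1))
replace slot 1: 2·((-2)+(-5)) − (-3) = -11 → (-11,-2,-5)
replace slot 2: 2·((-11)+(-5)) − (-2) = -30 → (-11,-30,-5)
replace slot 3: 2·((-11)+(-30)) − (-5) = -77 → (-11,-30,-77)

-11,-30,-77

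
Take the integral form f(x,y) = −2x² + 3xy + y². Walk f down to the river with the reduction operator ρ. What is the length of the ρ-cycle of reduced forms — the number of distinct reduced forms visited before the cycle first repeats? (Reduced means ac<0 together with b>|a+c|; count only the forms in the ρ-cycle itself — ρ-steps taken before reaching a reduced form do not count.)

D = 17, ⌊√D⌋ = 4
river: ρ → (1,3,-2)
river: ρ → (-2,1,2)
river: ρ → (2,3,-1)
river: ρ → (-1,3,2)
river: ρ → (2,1,-2)
river: ρ → (-2,3,1)
ρ-cycle length = 6 (tail of 0 descent steps not counted)

6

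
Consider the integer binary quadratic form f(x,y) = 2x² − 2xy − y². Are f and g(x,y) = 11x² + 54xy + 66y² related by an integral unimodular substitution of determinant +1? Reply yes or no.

D₁ = 12, D₂ = 12
river cycle of f (length 2): (-1, 2, 2), (2, 2, -1)
river cycle of g (length 2): (2, 2, -1), (-1, 2, 2)
cycles coincide ⇒ equivalent

yes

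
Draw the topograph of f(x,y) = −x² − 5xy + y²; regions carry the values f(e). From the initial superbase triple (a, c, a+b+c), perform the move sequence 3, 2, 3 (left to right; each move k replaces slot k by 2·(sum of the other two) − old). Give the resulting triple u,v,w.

start (-1,1,-5) = (f(1,0),f(0,1),f(1,1))
replace slot 3: 2·((-1)+1) − (-5) = 5 → (-1,1,5)
replace slot 2: 2·((-1)+5) − 1 = 7 → (-1,7,5)
replace slot 3: 2·((-1)+7) − 5 = 7 → (-1,7,7)

-1,7,7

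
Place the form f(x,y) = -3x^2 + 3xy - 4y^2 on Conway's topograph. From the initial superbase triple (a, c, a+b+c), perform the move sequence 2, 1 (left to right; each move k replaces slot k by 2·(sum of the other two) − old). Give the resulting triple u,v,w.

start (-3,-4,-4) = (f(1,0),f(0,1),f(1,1))
replace slot 2: 2·((-3)+(-4)) − (-4) = -10 → (-3,-10,-4)
replace slot 1: 2·((-10)+(-4)) − (-3) = -25 → (-25,-10,-4)

-25,-10,-4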